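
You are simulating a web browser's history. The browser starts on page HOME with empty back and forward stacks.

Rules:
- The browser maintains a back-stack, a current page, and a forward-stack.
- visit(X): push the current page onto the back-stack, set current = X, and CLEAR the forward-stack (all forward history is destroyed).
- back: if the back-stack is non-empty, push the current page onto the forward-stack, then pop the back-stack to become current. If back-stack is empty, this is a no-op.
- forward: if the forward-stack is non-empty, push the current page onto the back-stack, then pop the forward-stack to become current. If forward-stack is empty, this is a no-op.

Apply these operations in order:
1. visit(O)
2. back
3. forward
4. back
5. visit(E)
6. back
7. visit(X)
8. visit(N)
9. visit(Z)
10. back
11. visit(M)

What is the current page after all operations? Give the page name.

Answer: M

Derivation:
After 1 (visit(O)): cur=O back=1 fwd=0
After 2 (back): cur=HOME back=0 fwd=1
After 3 (forward): cur=O back=1 fwd=0
After 4 (back): cur=HOME back=0 fwd=1
After 5 (visit(E)): cur=E back=1 fwd=0
After 6 (back): cur=HOME back=0 fwd=1
After 7 (visit(X)): cur=X back=1 fwd=0
After 8 (visit(N)): cur=N back=2 fwd=0
After 9 (visit(Z)): cur=Z back=3 fwd=0
After 10 (back): cur=N back=2 fwd=1
After 11 (visit(M)): cur=M back=3 fwd=0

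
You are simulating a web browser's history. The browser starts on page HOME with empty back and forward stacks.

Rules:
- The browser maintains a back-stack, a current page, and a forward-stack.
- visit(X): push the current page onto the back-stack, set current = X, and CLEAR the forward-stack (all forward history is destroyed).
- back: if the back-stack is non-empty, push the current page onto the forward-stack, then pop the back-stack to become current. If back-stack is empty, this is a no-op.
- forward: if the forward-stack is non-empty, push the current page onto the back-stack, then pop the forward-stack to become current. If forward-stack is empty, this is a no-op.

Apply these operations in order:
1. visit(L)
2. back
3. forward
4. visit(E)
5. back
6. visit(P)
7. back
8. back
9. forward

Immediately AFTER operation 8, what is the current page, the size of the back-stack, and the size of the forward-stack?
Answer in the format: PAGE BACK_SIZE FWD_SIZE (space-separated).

After 1 (visit(L)): cur=L back=1 fwd=0
After 2 (back): cur=HOME back=0 fwd=1
After 3 (forward): cur=L back=1 fwd=0
After 4 (visit(E)): cur=E back=2 fwd=0
After 5 (back): cur=L back=1 fwd=1
After 6 (visit(P)): cur=P back=2 fwd=0
After 7 (back): cur=L back=1 fwd=1
After 8 (back): cur=HOME back=0 fwd=2

HOME 0 2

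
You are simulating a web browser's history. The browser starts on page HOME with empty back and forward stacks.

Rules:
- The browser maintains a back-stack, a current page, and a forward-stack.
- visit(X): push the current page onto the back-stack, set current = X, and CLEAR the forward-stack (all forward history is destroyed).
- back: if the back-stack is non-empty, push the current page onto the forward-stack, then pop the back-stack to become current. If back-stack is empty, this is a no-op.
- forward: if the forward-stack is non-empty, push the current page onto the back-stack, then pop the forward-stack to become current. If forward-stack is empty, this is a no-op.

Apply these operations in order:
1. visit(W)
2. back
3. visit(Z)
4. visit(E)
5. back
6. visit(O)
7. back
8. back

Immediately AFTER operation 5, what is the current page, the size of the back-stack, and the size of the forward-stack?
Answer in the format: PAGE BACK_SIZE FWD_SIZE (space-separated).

After 1 (visit(W)): cur=W back=1 fwd=0
After 2 (back): cur=HOME back=0 fwd=1
After 3 (visit(Z)): cur=Z back=1 fwd=0
After 4 (visit(E)): cur=E back=2 fwd=0
After 5 (back): cur=Z back=1 fwd=1

Z 1 1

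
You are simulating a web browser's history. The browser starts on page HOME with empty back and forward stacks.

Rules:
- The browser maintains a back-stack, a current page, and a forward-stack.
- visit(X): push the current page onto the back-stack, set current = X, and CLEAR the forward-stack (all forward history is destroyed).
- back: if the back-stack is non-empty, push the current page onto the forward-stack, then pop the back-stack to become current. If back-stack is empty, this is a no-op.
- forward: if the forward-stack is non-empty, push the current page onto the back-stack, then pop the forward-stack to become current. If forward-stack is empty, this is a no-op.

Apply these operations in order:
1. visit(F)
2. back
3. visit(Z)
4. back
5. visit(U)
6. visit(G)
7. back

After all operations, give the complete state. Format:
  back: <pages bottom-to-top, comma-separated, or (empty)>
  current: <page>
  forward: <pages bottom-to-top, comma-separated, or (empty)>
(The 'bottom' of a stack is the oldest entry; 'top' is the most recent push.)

Answer: back: HOME
current: U
forward: G

Derivation:
After 1 (visit(F)): cur=F back=1 fwd=0
After 2 (back): cur=HOME back=0 fwd=1
After 3 (visit(Z)): cur=Z back=1 fwd=0
After 4 (back): cur=HOME back=0 fwd=1
After 5 (visit(U)): cur=U back=1 fwd=0
After 6 (visit(G)): cur=G back=2 fwd=0
After 7 (back): cur=U back=1 fwd=1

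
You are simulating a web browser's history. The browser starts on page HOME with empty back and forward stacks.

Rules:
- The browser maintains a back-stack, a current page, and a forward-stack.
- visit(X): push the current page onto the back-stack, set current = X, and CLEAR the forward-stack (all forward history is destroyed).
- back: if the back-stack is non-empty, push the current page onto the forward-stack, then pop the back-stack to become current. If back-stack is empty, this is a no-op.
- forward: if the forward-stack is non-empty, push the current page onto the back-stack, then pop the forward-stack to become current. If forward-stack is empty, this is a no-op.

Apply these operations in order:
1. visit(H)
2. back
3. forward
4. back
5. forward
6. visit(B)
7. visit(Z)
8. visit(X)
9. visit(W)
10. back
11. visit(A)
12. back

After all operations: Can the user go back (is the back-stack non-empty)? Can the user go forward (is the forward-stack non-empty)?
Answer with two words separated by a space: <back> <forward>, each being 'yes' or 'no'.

Answer: yes yes

Derivation:
After 1 (visit(H)): cur=H back=1 fwd=0
After 2 (back): cur=HOME back=0 fwd=1
After 3 (forward): cur=H back=1 fwd=0
After 4 (back): cur=HOME back=0 fwd=1
After 5 (forward): cur=H back=1 fwd=0
After 6 (visit(B)): cur=B back=2 fwd=0
After 7 (visit(Z)): cur=Z back=3 fwd=0
After 8 (visit(X)): cur=X back=4 fwd=0
After 9 (visit(W)): cur=W back=5 fwd=0
After 10 (back): cur=X back=4 fwd=1
After 11 (visit(A)): cur=A back=5 fwd=0
After 12 (back): cur=X back=4 fwd=1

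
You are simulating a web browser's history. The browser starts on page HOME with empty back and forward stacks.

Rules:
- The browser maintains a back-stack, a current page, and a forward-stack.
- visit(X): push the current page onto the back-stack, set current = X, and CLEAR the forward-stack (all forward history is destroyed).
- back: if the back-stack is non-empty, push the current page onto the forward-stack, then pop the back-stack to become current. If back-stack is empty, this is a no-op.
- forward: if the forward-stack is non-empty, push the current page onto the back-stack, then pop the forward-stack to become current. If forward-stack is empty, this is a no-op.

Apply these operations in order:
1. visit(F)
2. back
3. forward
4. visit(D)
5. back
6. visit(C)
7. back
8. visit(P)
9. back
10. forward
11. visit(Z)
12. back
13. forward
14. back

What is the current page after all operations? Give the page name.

Answer: P

Derivation:
After 1 (visit(F)): cur=F back=1 fwd=0
After 2 (back): cur=HOME back=0 fwd=1
After 3 (forward): cur=F back=1 fwd=0
After 4 (visit(D)): cur=D back=2 fwd=0
After 5 (back): cur=F back=1 fwd=1
After 6 (visit(C)): cur=C back=2 fwd=0
After 7 (back): cur=F back=1 fwd=1
After 8 (visit(P)): cur=P back=2 fwd=0
After 9 (back): cur=F back=1 fwd=1
After 10 (forward): cur=P back=2 fwd=0
After 11 (visit(Z)): cur=Z back=3 fwd=0
After 12 (back): cur=P back=2 fwd=1
After 13 (forward): cur=Z back=3 fwd=0
After 14 (back): cur=P back=2 fwd=1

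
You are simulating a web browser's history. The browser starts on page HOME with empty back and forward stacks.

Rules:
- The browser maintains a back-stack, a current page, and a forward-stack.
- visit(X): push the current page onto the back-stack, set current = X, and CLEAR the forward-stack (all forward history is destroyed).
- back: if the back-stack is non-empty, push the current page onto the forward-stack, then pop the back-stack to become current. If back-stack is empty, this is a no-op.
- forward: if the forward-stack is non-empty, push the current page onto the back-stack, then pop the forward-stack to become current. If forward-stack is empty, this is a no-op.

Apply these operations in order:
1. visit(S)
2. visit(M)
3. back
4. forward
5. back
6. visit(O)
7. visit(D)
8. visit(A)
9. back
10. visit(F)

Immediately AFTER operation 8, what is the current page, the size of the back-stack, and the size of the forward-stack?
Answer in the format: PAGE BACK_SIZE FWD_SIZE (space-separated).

After 1 (visit(S)): cur=S back=1 fwd=0
After 2 (visit(M)): cur=M back=2 fwd=0
After 3 (back): cur=S back=1 fwd=1
After 4 (forward): cur=M back=2 fwd=0
After 5 (back): cur=S back=1 fwd=1
After 6 (visit(O)): cur=O back=2 fwd=0
After 7 (visit(D)): cur=D back=3 fwd=0
After 8 (visit(A)): cur=A back=4 fwd=0

A 4 0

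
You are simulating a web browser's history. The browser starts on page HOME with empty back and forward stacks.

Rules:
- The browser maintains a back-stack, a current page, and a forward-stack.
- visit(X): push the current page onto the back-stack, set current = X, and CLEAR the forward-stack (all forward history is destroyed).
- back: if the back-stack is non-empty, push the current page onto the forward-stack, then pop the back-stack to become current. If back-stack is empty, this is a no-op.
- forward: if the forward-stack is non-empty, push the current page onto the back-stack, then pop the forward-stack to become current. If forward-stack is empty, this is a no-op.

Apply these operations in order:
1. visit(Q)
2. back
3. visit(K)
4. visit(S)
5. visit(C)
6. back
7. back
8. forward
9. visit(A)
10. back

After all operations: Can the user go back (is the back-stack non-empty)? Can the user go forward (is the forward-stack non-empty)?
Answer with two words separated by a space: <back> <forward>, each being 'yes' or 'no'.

After 1 (visit(Q)): cur=Q back=1 fwd=0
After 2 (back): cur=HOME back=0 fwd=1
After 3 (visit(K)): cur=K back=1 fwd=0
After 4 (visit(S)): cur=S back=2 fwd=0
After 5 (visit(C)): cur=C back=3 fwd=0
After 6 (back): cur=S back=2 fwd=1
After 7 (back): cur=K back=1 fwd=2
After 8 (forward): cur=S back=2 fwd=1
After 9 (visit(A)): cur=A back=3 fwd=0
After 10 (back): cur=S back=2 fwd=1

Answer: yes yes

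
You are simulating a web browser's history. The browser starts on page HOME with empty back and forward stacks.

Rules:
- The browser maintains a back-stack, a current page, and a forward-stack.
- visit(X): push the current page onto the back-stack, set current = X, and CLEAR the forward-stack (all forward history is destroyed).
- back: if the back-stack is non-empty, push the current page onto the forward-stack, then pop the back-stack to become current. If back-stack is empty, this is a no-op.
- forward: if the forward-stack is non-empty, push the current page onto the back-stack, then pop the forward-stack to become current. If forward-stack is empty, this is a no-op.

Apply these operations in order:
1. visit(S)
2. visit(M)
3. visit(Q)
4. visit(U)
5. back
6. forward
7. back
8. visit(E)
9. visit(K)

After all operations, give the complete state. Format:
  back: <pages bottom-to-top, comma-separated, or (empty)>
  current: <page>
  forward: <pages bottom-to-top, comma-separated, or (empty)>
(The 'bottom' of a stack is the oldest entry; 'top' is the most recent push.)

After 1 (visit(S)): cur=S back=1 fwd=0
After 2 (visit(M)): cur=M back=2 fwd=0
After 3 (visit(Q)): cur=Q back=3 fwd=0
After 4 (visit(U)): cur=U back=4 fwd=0
After 5 (back): cur=Q back=3 fwd=1
After 6 (forward): cur=U back=4 fwd=0
After 7 (back): cur=Q back=3 fwd=1
After 8 (visit(E)): cur=E back=4 fwd=0
After 9 (visit(K)): cur=K back=5 fwd=0

Answer: back: HOME,S,M,Q,E
current: K
forward: (empty)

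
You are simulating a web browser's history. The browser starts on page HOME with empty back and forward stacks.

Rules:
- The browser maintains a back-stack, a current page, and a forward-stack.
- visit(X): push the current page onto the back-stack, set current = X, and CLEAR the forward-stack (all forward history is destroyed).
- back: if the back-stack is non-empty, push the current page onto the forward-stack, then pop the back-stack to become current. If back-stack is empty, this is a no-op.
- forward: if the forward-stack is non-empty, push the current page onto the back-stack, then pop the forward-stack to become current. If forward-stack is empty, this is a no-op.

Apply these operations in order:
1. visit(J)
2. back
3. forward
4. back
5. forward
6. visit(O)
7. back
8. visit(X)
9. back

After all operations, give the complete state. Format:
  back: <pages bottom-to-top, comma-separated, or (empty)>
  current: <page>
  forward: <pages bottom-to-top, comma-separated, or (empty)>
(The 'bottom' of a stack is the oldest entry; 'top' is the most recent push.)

Answer: back: HOME
current: J
forward: X

Derivation:
After 1 (visit(J)): cur=J back=1 fwd=0
After 2 (back): cur=HOME back=0 fwd=1
After 3 (forward): cur=J back=1 fwd=0
After 4 (back): cur=HOME back=0 fwd=1
After 5 (forward): cur=J back=1 fwd=0
After 6 (visit(O)): cur=O back=2 fwd=0
After 7 (back): cur=J back=1 fwd=1
After 8 (visit(X)): cur=X back=2 fwd=0
After 9 (back): cur=J back=1 fwd=1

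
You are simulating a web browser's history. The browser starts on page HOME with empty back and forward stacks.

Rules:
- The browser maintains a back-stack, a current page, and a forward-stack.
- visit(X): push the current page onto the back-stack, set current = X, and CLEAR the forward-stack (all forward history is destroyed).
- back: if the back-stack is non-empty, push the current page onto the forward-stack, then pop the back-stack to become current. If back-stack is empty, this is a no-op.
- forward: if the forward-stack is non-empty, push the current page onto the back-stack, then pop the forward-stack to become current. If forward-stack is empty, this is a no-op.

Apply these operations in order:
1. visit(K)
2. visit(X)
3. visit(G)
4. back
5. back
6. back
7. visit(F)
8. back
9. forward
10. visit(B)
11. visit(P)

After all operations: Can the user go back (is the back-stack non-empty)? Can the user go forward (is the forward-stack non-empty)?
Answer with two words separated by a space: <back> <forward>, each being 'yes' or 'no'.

Answer: yes no

Derivation:
After 1 (visit(K)): cur=K back=1 fwd=0
After 2 (visit(X)): cur=X back=2 fwd=0
After 3 (visit(G)): cur=G back=3 fwd=0
After 4 (back): cur=X back=2 fwd=1
After 5 (back): cur=K back=1 fwd=2
After 6 (back): cur=HOME back=0 fwd=3
After 7 (visit(F)): cur=F back=1 fwd=0
After 8 (back): cur=HOME back=0 fwd=1
After 9 (forward): cur=F back=1 fwd=0
After 10 (visit(B)): cur=B back=2 fwd=0
After 11 (visit(P)): cur=P back=3 fwd=0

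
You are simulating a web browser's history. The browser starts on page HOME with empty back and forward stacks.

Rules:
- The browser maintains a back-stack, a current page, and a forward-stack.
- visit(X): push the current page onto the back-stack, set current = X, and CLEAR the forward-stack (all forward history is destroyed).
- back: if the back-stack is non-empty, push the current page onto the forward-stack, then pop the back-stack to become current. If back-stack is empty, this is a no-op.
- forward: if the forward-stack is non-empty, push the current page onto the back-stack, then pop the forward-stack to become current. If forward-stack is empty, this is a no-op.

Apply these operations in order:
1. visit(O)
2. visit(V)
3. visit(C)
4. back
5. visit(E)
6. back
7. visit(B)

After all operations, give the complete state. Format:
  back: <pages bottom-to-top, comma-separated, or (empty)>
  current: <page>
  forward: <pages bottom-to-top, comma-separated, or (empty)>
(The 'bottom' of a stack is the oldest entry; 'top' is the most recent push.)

After 1 (visit(O)): cur=O back=1 fwd=0
After 2 (visit(V)): cur=V back=2 fwd=0
After 3 (visit(C)): cur=C back=3 fwd=0
After 4 (back): cur=V back=2 fwd=1
After 5 (visit(E)): cur=E back=3 fwd=0
After 6 (back): cur=V back=2 fwd=1
After 7 (visit(B)): cur=B back=3 fwd=0

Answer: back: HOME,O,V
current: B
forward: (empty)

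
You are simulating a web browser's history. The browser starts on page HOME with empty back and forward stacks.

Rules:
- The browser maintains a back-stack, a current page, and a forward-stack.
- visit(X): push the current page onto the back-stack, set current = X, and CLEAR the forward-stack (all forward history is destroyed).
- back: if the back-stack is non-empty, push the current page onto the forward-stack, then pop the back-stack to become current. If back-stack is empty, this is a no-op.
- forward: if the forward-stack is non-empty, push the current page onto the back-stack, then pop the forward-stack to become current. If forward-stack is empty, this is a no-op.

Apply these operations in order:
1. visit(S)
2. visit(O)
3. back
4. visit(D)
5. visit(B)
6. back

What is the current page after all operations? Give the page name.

Answer: D

Derivation:
After 1 (visit(S)): cur=S back=1 fwd=0
After 2 (visit(O)): cur=O back=2 fwd=0
After 3 (back): cur=S back=1 fwd=1
After 4 (visit(D)): cur=D back=2 fwd=0
After 5 (visit(B)): cur=B back=3 fwd=0
After 6 (back): cur=D back=2 fwd=1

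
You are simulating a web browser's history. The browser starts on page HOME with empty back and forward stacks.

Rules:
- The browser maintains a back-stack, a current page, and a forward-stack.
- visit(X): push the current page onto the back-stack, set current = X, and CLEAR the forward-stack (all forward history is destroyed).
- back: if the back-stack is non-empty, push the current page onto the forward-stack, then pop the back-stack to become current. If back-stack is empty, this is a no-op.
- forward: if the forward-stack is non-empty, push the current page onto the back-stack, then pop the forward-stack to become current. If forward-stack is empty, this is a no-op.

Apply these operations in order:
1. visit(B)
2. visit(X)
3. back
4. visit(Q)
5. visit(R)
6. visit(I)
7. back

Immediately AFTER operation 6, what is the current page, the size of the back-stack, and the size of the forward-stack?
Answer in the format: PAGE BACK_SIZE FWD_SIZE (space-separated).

After 1 (visit(B)): cur=B back=1 fwd=0
After 2 (visit(X)): cur=X back=2 fwd=0
After 3 (back): cur=B back=1 fwd=1
After 4 (visit(Q)): cur=Q back=2 fwd=0
After 5 (visit(R)): cur=R back=3 fwd=0
After 6 (visit(I)): cur=I back=4 fwd=0

I 4 0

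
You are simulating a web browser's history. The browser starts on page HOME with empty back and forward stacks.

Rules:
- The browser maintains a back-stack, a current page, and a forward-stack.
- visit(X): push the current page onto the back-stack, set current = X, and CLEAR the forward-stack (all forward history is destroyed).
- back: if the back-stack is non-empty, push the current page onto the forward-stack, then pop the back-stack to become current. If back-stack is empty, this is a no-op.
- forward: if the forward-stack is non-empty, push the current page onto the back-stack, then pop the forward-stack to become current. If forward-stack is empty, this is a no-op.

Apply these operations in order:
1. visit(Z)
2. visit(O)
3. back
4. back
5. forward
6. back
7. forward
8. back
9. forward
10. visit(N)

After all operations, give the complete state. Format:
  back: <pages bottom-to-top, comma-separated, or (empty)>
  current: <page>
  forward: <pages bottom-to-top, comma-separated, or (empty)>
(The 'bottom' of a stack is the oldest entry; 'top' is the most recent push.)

After 1 (visit(Z)): cur=Z back=1 fwd=0
After 2 (visit(O)): cur=O back=2 fwd=0
After 3 (back): cur=Z back=1 fwd=1
After 4 (back): cur=HOME back=0 fwd=2
After 5 (forward): cur=Z back=1 fwd=1
After 6 (back): cur=HOME back=0 fwd=2
After 7 (forward): cur=Z back=1 fwd=1
After 8 (back): cur=HOME back=0 fwd=2
After 9 (forward): cur=Z back=1 fwd=1
After 10 (visit(N)): cur=N back=2 fwd=0

Answer: back: HOME,Z
current: N
forward: (empty)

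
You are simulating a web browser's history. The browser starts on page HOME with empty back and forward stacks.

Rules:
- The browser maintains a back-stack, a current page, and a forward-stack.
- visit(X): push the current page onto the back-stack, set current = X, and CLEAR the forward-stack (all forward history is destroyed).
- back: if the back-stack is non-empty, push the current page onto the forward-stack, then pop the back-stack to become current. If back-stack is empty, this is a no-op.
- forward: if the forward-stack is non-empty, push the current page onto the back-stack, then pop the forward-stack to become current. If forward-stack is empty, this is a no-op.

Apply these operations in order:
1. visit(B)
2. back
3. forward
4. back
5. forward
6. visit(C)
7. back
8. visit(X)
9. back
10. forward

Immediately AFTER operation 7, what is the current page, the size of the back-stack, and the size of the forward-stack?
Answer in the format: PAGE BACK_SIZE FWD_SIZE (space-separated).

After 1 (visit(B)): cur=B back=1 fwd=0
After 2 (back): cur=HOME back=0 fwd=1
After 3 (forward): cur=B back=1 fwd=0
After 4 (back): cur=HOME back=0 fwd=1
After 5 (forward): cur=B back=1 fwd=0
After 6 (visit(C)): cur=C back=2 fwd=0
After 7 (back): cur=B back=1 fwd=1

B 1 1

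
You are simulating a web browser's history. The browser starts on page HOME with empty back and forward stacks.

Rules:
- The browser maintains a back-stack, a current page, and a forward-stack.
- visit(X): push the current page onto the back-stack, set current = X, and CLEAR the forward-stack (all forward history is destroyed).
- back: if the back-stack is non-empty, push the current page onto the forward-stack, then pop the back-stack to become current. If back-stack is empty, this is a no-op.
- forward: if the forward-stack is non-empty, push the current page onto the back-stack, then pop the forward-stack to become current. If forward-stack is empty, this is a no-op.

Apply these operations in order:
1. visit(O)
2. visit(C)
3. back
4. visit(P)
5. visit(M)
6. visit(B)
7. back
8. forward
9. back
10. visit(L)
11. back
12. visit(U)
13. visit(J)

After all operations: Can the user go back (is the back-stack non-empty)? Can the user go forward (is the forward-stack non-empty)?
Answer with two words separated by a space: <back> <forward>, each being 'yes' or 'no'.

After 1 (visit(O)): cur=O back=1 fwd=0
After 2 (visit(C)): cur=C back=2 fwd=0
After 3 (back): cur=O back=1 fwd=1
After 4 (visit(P)): cur=P back=2 fwd=0
After 5 (visit(M)): cur=M back=3 fwd=0
After 6 (visit(B)): cur=B back=4 fwd=0
After 7 (back): cur=M back=3 fwd=1
After 8 (forward): cur=B back=4 fwd=0
After 9 (back): cur=M back=3 fwd=1
After 10 (visit(L)): cur=L back=4 fwd=0
After 11 (back): cur=M back=3 fwd=1
After 12 (visit(U)): cur=U back=4 fwd=0
After 13 (visit(J)): cur=J back=5 fwd=0

Answer: yes no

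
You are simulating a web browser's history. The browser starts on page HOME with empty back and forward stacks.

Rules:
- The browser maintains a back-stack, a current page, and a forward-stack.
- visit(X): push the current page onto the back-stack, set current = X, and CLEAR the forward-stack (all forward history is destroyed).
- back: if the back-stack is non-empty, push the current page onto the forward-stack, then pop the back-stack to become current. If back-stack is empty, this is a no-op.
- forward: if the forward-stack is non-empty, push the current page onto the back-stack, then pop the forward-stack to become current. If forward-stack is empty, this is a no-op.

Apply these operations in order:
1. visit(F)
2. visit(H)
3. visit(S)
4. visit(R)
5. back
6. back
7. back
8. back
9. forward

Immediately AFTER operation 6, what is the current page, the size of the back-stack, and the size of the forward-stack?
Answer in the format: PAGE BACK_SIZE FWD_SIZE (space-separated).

After 1 (visit(F)): cur=F back=1 fwd=0
After 2 (visit(H)): cur=H back=2 fwd=0
After 3 (visit(S)): cur=S back=3 fwd=0
After 4 (visit(R)): cur=R back=4 fwd=0
After 5 (back): cur=S back=3 fwd=1
After 6 (back): cur=H back=2 fwd=2

H 2 2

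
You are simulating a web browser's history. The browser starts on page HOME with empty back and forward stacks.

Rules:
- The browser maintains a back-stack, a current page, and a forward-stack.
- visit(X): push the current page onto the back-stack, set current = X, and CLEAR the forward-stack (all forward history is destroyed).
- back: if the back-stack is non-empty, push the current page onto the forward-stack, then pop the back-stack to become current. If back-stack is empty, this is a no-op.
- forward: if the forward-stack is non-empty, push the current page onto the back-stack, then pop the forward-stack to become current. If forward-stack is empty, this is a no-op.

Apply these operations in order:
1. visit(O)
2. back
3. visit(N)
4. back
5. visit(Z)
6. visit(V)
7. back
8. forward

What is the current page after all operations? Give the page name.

Answer: V

Derivation:
After 1 (visit(O)): cur=O back=1 fwd=0
After 2 (back): cur=HOME back=0 fwd=1
After 3 (visit(N)): cur=N back=1 fwd=0
After 4 (back): cur=HOME back=0 fwd=1
After 5 (visit(Z)): cur=Z back=1 fwd=0
After 6 (visit(V)): cur=V back=2 fwd=0
After 7 (back): cur=Z back=1 fwd=1
After 8 (forward): cur=V back=2 fwd=0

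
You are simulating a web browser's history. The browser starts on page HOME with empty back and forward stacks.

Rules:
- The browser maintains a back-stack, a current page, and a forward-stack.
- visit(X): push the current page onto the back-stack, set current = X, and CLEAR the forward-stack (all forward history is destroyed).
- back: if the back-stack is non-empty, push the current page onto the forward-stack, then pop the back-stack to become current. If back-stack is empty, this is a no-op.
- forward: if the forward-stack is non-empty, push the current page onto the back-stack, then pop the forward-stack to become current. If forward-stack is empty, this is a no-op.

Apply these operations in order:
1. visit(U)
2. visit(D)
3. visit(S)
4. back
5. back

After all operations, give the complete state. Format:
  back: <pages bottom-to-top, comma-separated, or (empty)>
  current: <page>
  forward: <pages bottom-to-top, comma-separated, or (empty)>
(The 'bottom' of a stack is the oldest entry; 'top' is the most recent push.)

Answer: back: HOME
current: U
forward: S,D

Derivation:
After 1 (visit(U)): cur=U back=1 fwd=0
After 2 (visit(D)): cur=D back=2 fwd=0
After 3 (visit(S)): cur=S back=3 fwd=0
After 4 (back): cur=D back=2 fwd=1
After 5 (back): cur=U back=1 fwd=2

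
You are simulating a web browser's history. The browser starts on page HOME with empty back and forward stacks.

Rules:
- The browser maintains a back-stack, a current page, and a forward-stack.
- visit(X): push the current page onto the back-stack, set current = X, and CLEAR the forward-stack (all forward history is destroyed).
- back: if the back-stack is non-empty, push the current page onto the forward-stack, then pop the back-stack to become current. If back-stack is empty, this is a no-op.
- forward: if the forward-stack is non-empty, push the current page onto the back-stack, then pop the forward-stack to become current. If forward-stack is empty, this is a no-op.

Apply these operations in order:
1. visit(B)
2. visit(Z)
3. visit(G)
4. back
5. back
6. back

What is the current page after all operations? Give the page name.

Answer: HOME

Derivation:
After 1 (visit(B)): cur=B back=1 fwd=0
After 2 (visit(Z)): cur=Z back=2 fwd=0
After 3 (visit(G)): cur=G back=3 fwd=0
After 4 (back): cur=Z back=2 fwd=1
After 5 (back): cur=B back=1 fwd=2
After 6 (back): cur=HOME back=0 fwd=3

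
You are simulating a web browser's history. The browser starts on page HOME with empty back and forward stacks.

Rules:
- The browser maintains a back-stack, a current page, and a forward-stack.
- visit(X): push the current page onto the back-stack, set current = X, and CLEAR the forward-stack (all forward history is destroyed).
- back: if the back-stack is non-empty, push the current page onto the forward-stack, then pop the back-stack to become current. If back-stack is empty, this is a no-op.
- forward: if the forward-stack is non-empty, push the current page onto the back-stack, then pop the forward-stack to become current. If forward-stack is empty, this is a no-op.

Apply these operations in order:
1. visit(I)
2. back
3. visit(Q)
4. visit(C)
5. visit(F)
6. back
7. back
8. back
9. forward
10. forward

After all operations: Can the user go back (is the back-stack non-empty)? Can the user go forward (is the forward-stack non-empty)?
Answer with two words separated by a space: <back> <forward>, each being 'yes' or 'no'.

Answer: yes yes

Derivation:
After 1 (visit(I)): cur=I back=1 fwd=0
After 2 (back): cur=HOME back=0 fwd=1
After 3 (visit(Q)): cur=Q back=1 fwd=0
After 4 (visit(C)): cur=C back=2 fwd=0
After 5 (visit(F)): cur=F back=3 fwd=0
After 6 (back): cur=C back=2 fwd=1
After 7 (back): cur=Q back=1 fwd=2
After 8 (back): cur=HOME back=0 fwd=3
After 9 (forward): cur=Q back=1 fwd=2
After 10 (forward): cur=C back=2 fwd=1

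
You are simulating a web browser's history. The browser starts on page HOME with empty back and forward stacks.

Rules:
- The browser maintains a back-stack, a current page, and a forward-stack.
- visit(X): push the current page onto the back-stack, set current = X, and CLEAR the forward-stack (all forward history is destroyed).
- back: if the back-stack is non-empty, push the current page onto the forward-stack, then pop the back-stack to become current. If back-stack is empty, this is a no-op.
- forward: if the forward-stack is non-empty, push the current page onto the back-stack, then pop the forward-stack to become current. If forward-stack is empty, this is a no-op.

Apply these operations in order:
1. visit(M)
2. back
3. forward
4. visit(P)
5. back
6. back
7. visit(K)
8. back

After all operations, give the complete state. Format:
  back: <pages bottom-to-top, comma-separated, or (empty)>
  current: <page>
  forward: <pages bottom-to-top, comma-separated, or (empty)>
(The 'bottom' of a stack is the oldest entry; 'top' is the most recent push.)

Answer: back: (empty)
current: HOME
forward: K

Derivation:
After 1 (visit(M)): cur=M back=1 fwd=0
After 2 (back): cur=HOME back=0 fwd=1
After 3 (forward): cur=M back=1 fwd=0
After 4 (visit(P)): cur=P back=2 fwd=0
After 5 (back): cur=M back=1 fwd=1
After 6 (back): cur=HOME back=0 fwd=2
After 7 (visit(K)): cur=K back=1 fwd=0
After 8 (back): cur=HOME back=0 fwd=1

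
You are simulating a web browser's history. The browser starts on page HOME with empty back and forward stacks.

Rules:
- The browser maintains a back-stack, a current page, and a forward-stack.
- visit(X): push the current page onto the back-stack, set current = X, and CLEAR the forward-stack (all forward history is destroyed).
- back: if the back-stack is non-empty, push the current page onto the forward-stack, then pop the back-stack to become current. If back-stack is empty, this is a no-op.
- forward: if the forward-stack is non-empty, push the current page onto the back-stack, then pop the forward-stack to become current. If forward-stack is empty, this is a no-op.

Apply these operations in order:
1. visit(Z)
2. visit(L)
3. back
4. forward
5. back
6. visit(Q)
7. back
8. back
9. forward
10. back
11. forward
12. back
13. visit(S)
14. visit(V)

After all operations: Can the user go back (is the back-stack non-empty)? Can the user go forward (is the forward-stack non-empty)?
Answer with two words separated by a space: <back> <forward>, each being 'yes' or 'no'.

After 1 (visit(Z)): cur=Z back=1 fwd=0
After 2 (visit(L)): cur=L back=2 fwd=0
After 3 (back): cur=Z back=1 fwd=1
After 4 (forward): cur=L back=2 fwd=0
After 5 (back): cur=Z back=1 fwd=1
After 6 (visit(Q)): cur=Q back=2 fwd=0
After 7 (back): cur=Z back=1 fwd=1
After 8 (back): cur=HOME back=0 fwd=2
After 9 (forward): cur=Z back=1 fwd=1
After 10 (back): cur=HOME back=0 fwd=2
After 11 (forward): cur=Z back=1 fwd=1
After 12 (back): cur=HOME back=0 fwd=2
After 13 (visit(S)): cur=S back=1 fwd=0
After 14 (visit(V)): cur=V back=2 fwd=0

Answer: yes no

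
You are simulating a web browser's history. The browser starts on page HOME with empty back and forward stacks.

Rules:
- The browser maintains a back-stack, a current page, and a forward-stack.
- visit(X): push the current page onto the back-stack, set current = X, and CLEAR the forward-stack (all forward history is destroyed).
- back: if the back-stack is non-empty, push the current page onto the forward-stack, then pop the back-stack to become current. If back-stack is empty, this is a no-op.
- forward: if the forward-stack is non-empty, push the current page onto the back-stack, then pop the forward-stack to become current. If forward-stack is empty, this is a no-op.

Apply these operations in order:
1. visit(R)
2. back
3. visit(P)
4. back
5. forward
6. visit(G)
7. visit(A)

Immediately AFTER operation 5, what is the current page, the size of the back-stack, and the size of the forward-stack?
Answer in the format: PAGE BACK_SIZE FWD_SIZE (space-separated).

After 1 (visit(R)): cur=R back=1 fwd=0
After 2 (back): cur=HOME back=0 fwd=1
After 3 (visit(P)): cur=P back=1 fwd=0
After 4 (back): cur=HOME back=0 fwd=1
After 5 (forward): cur=P back=1 fwd=0

P 1 0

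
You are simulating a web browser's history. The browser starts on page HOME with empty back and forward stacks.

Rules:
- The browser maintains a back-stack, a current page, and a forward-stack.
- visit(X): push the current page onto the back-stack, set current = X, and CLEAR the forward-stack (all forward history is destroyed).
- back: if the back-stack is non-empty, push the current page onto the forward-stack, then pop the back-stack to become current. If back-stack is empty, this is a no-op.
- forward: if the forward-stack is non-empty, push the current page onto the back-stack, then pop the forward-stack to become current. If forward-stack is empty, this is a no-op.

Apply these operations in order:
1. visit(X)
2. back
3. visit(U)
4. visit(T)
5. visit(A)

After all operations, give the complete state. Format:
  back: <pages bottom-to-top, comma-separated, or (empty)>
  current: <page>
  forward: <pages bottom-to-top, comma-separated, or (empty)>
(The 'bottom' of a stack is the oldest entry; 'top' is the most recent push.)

After 1 (visit(X)): cur=X back=1 fwd=0
After 2 (back): cur=HOME back=0 fwd=1
After 3 (visit(U)): cur=U back=1 fwd=0
After 4 (visit(T)): cur=T back=2 fwd=0
After 5 (visit(A)): cur=A back=3 fwd=0

Answer: back: HOME,U,T
current: A
forward: (empty)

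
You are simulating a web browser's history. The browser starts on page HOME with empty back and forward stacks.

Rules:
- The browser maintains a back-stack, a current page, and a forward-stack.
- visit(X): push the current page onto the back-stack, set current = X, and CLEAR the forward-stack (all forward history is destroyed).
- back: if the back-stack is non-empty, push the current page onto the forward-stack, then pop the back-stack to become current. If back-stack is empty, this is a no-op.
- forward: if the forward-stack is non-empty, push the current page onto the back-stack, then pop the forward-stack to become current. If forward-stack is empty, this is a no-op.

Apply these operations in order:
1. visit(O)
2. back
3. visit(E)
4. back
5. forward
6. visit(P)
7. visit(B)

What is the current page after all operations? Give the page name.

After 1 (visit(O)): cur=O back=1 fwd=0
After 2 (back): cur=HOME back=0 fwd=1
After 3 (visit(E)): cur=E back=1 fwd=0
After 4 (back): cur=HOME back=0 fwd=1
After 5 (forward): cur=E back=1 fwd=0
After 6 (visit(P)): cur=P back=2 fwd=0
After 7 (visit(B)): cur=B back=3 fwd=0

Answer: B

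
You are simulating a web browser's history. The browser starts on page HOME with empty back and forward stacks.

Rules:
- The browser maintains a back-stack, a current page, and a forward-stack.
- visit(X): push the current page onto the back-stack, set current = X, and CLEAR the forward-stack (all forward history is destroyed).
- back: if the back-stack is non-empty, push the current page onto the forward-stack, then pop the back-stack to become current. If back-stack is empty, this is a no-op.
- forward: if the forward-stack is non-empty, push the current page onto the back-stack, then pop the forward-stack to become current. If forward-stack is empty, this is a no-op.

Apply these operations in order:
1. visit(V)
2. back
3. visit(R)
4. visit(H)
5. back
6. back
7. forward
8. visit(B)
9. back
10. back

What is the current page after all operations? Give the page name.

Answer: HOME

Derivation:
After 1 (visit(V)): cur=V back=1 fwd=0
After 2 (back): cur=HOME back=0 fwd=1
After 3 (visit(R)): cur=R back=1 fwd=0
After 4 (visit(H)): cur=H back=2 fwd=0
After 5 (back): cur=R back=1 fwd=1
After 6 (back): cur=HOME back=0 fwd=2
After 7 (forward): cur=R back=1 fwd=1
After 8 (visit(B)): cur=B back=2 fwd=0
After 9 (back): cur=R back=1 fwd=1
After 10 (back): cur=HOME back=0 fwd=2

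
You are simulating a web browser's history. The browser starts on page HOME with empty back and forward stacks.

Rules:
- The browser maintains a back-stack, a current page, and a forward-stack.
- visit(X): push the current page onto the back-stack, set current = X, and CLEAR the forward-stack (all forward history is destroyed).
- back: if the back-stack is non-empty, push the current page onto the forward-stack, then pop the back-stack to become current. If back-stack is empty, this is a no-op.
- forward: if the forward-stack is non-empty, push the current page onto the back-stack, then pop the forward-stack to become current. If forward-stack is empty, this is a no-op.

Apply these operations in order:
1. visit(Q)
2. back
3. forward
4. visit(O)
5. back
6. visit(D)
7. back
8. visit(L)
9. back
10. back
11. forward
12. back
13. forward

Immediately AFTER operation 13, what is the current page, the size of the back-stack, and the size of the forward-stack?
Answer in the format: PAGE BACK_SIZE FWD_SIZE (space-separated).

After 1 (visit(Q)): cur=Q back=1 fwd=0
After 2 (back): cur=HOME back=0 fwd=1
After 3 (forward): cur=Q back=1 fwd=0
After 4 (visit(O)): cur=O back=2 fwd=0
After 5 (back): cur=Q back=1 fwd=1
After 6 (visit(D)): cur=D back=2 fwd=0
After 7 (back): cur=Q back=1 fwd=1
After 8 (visit(L)): cur=L back=2 fwd=0
After 9 (back): cur=Q back=1 fwd=1
After 10 (back): cur=HOME back=0 fwd=2
After 11 (forward): cur=Q back=1 fwd=1
After 12 (back): cur=HOME back=0 fwd=2
After 13 (forward): cur=Q back=1 fwd=1

Q 1 1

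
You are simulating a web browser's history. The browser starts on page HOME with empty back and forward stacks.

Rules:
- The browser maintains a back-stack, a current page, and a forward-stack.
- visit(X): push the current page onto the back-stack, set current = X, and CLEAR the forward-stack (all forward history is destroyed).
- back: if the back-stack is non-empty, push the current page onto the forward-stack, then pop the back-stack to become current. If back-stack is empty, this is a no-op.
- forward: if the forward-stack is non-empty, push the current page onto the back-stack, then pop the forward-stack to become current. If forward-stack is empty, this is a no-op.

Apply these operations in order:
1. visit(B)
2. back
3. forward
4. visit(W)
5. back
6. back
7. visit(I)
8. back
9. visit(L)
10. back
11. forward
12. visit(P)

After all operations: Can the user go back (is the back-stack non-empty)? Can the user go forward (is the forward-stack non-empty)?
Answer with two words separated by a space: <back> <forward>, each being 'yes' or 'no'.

Answer: yes no

Derivation:
After 1 (visit(B)): cur=B back=1 fwd=0
After 2 (back): cur=HOME back=0 fwd=1
After 3 (forward): cur=B back=1 fwd=0
After 4 (visit(W)): cur=W back=2 fwd=0
After 5 (back): cur=B back=1 fwd=1
After 6 (back): cur=HOME back=0 fwd=2
After 7 (visit(I)): cur=I back=1 fwd=0
After 8 (back): cur=HOME back=0 fwd=1
After 9 (visit(L)): cur=L back=1 fwd=0
After 10 (back): cur=HOME back=0 fwd=1
After 11 (forward): cur=L back=1 fwd=0
After 12 (visit(P)): cur=P back=2 fwd=0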